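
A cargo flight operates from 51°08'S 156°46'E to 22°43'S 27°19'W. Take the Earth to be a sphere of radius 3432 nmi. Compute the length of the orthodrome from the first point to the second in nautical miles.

cos σ = sin φ₁ sin φ₂ + cos φ₁ cos φ₂ cos Δλ
      = sin(-51.13°)sin(-22.72°) + cos(-51.13°)cos(-22.72°)cos(175.92°) = -0.2767
σ = 106.062° → d = Rσ = 3432·1.85114 = 6353 nmi

6353 nmi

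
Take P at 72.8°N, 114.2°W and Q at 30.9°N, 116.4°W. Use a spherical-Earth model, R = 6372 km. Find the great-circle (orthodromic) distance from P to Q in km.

Haversine: a = sin²(Δφ/2)+cos φ₁ cos φ₂ sin²(Δλ/2) = 0.12794;  σ = 2·atan2(√a,√(1−a))
σ = 41.916° → d = Rσ = 6372·0.73157 = 4662 km

4662 km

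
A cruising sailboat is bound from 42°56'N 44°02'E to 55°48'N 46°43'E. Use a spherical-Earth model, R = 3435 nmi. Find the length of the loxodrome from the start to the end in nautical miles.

Rhumb course C = atan2(Δλ, Δψ) with Δψ = ln[tan(π/4+φ₂/2)/tan(π/4+φ₁/2)] = +0.3476, Δλ = +0.0468 → C = 7.67°
d = R·|Δφ| / |cos C| = 3435·0.22457 / 0.99104 = 778 nmi

778 nmi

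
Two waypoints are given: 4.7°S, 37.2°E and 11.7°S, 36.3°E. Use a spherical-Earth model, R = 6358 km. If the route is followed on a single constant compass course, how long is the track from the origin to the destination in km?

783 km

Rhumb course C = atan2(Δλ, Δψ) with Δψ = ln[tan(π/4+φ₂/2)/tan(π/4+φ₁/2)] = -0.1235, Δλ = -0.0157 → C = 187.25°
d = R·|Δφ| / |cos C| = 6358·0.12217 / 0.99201 = 783 km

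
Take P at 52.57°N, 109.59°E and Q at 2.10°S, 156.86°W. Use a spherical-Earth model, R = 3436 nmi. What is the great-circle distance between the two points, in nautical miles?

5627 nmi

Haversine: a = sin²(Δφ/2)+cos φ₁ cos φ₂ sin²(Δλ/2) = 0.53335;  σ = 2·atan2(√a,√(1−a))
σ = 93.825° → d = Rσ = 3436·1.63755 = 5627 nmi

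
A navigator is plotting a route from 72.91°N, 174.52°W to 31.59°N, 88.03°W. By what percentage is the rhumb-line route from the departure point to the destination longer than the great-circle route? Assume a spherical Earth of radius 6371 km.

6.8%

Great circle: σ = 1.0286 rad → d_gc = Rσ = 6553.1 km
Rhumb: Δφ = -0.7212, Δλ = +1.5095, Δψ = -1.3138, q = Δφ/Δψ = 0.5489 → d_rh = R√(Δφ²+q²Δλ²) = 6998.5 km
Excess = (6998.5 − 6553.1) / 6553.1 = 445.4 / 6553.1 = 6.80% ≈ 6.8%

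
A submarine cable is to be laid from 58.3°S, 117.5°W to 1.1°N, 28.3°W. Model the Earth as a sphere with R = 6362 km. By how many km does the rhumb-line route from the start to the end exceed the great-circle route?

343 km

Great circle: cos σ = sin φ₁ sin φ₂ + cos φ₁ cos φ₂ cos Δλ,  σ = 1.5798 rad → d_gc = 10050.7 km
Rhumb line: Δψ = +1.2783, q = Δφ/Δψ = 0.8110, d_rh = R√(Δφ²+q²Δλ²) = 10393.8 km
Excess = 10393.8 − 10050.7 = 343.1 ≈ 343 km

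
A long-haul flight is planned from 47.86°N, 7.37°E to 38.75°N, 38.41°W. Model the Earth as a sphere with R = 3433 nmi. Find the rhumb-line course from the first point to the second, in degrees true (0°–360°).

254.7°

Meridional parts: M(φ₁)=+0.9538, M(φ₂)=+0.7347 → ΔM = -0.2191;  Δλ = -0.7990 rad
tan C = Δλ / ΔM = +3.6462 → C = 254.66°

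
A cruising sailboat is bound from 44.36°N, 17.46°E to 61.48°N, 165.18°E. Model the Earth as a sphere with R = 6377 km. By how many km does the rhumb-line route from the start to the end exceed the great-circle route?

Great circle: cos σ = sin φ₁ sin φ₂ + cos φ₁ cos φ₂ cos Δλ,  σ = 1.2390 rad → d_gc = 7901.3 km
Rhumb line: Δψ = +0.5042, q = Δφ/Δψ = 0.5927, d_rh = R√(Δφ²+q²Δλ²) = 9928.9 km
Excess = 9928.9 − 7901.3 = 2027.6 ≈ 2028 km

2028 km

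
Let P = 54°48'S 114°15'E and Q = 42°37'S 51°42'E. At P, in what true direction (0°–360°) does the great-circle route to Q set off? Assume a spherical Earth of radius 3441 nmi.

θ = atan2( sin Δλ·cos φ₂ ,  cos φ₁ sin φ₂ − sin φ₁ cos φ₂ cos Δλ )
  = atan2(-0.6530, -0.1131) = 260.17°

260.2°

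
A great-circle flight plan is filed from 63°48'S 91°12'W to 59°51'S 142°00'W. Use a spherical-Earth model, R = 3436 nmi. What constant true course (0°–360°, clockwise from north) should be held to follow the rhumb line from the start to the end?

Δψ = ln[tan(π/4+φ₂/2)/tan(π/4+φ₁/2)] = +0.1462
Δλ = -0.8866 rad (taken the short way round)
course = atan2(Δλ, Δψ) = 279.37°

279.4°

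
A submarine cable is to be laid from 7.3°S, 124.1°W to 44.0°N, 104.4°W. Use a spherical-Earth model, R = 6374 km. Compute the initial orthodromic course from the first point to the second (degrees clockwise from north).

17.4°

θ = atan2( sin Δλ·cos φ₂ ,  cos φ₁ sin φ₂ − sin φ₁ cos φ₂ cos Δλ )
  = atan2(+0.2425, +0.7751) = 17.37°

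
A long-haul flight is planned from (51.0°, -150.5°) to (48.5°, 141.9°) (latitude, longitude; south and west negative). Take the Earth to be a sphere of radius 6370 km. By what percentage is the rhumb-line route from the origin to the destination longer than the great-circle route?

Great circle: σ = 0.7363 rad → d_gc = Rσ = 4690.3 km
Rhumb: Δφ = -0.0436, Δλ = -1.1798, Δψ = -0.0676, q = Δφ/Δψ = 0.6459 → d_rh = R√(Δφ²+q²Δλ²) = 4862.5 km
Excess = (4862.5 − 4690.3) / 4690.3 = 172.2 / 4690.3 = 3.67% ≈ 3.7%

3.7%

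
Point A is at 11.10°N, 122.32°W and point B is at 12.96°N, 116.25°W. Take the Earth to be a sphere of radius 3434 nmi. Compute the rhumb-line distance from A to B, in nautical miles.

Rhumb course C = atan2(Δλ, Δψ) with Δψ = ln[tan(π/4+φ₂/2)/tan(π/4+φ₁/2)] = +0.0332, Δλ = +0.1059 → C = 72.60°
d = R·|Δφ| / |cos C| = 3434·0.03246 / 0.29899 = 373 nmi

373 nmi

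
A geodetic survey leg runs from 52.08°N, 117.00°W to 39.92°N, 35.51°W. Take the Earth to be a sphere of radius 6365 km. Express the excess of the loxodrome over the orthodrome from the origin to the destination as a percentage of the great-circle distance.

Great circle: σ = 0.9570 rad → d_gc = Rσ = 6091.3 km
Rhumb: Δφ = -0.2122, Δλ = +1.4223, Δψ = -0.3073, q = Δφ/Δψ = 0.6905 → d_rh = R√(Δφ²+q²Δλ²) = 6395.5 km
Excess = (6395.5 − 6091.3) / 6091.3 = 304.2 / 6091.3 = 4.99% ≈ 5.0%

5.0%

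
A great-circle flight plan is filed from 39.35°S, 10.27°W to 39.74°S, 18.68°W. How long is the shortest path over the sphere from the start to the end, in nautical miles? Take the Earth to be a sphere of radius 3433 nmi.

389 nmi

Haversine: a = sin²(Δφ/2)+cos φ₁ cos φ₂ sin²(Δλ/2) = 0.00321;  σ = 2·atan2(√a,√(1−a))
σ = 6.494° → d = Rσ = 3433·0.11335 = 389 nmi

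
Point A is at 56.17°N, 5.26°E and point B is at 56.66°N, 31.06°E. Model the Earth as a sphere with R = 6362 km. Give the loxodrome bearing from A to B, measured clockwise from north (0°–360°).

88.0°

Meridional parts: M(φ₁)=+1.1904, M(φ₂)=+1.2058 → ΔM = +0.0155;  Δλ = +0.4503 rad
tan C = Δλ / ΔM = +29.1258 → C = 88.03°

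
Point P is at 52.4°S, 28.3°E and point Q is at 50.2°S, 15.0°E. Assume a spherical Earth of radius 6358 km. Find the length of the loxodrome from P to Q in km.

Δψ = ln[tan(π/4+φ₂/2)/tan(π/4+φ₁/2)] = +0.0614;  Δφ = +0.0384 rad,  Δλ = -0.2321 rad
q = Δφ/Δψ = 0.6251
d = R·√(Δφ² + q²Δλ²) = 6358·0.15009 = 954 km

954 km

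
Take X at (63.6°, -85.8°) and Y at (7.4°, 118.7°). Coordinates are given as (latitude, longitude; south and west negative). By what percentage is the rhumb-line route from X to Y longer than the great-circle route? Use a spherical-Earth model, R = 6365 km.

Great circle: σ = 1.8607 rad → d_gc = Rσ = 11843.4 km
Rhumb: Δφ = -0.9809, Δλ = -2.7140, Δψ = -1.3206, q = Δφ/Δψ = 0.7428 → d_rh = R√(Δφ²+q²Δλ²) = 14269.2 km
Excess = (14269.2 − 11843.4) / 11843.4 = 2425.8 / 11843.4 = 20.48% ≈ 20.5%

20.5%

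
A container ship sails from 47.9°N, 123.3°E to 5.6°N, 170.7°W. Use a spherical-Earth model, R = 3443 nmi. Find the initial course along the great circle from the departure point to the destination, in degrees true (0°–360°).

104.5°

θ = atan2( sin Δλ·cos φ₂ ,  cos φ₁ sin φ₂ − sin φ₁ cos φ₂ cos Δλ )
  = atan2(+0.9092, -0.2349) = 104.49°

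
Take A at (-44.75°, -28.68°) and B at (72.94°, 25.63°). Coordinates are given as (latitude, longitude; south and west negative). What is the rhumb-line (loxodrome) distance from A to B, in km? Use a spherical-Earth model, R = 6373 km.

13835 km

Δψ = ln[tan(π/4+φ₂/2)/tan(π/4+φ₁/2)] = +2.7724;  Δφ = +2.0541 rad,  Δλ = +0.9479 rad
q = Δφ/Δψ = 0.7409
d = R·√(Δφ² + q²Δλ²) = 6373·2.17082 = 13835 km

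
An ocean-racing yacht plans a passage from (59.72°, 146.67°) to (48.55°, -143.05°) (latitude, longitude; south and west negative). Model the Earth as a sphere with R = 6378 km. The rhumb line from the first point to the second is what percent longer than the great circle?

Great circle: σ = 0.7076 rad → d_gc = Rσ = 4513.3 km
Rhumb: Δφ = -0.1950, Δλ = +1.2266, Δψ = -0.3353, q = Δφ/Δψ = 0.5814 → d_rh = R√(Δφ²+q²Δλ²) = 4715.2 km
Excess = (4715.2 − 4513.3) / 4513.3 = 201.9 / 4513.3 = 4.47% ≈ 4.5%

4.5%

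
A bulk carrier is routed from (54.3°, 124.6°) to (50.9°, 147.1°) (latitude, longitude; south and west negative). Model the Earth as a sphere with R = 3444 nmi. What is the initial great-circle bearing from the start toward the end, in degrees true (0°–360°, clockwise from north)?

94.8°

θ = atan2( sin Δλ·cos φ₂ ,  cos φ₁ sin φ₂ − sin φ₁ cos φ₂ cos Δλ )
  = atan2(+0.2413, -0.0203) = 94.81°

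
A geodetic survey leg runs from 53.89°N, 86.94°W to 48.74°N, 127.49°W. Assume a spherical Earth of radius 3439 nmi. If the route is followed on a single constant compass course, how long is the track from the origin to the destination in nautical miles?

Rhumb course C = atan2(Δλ, Δψ) with Δψ = ln[tan(π/4+φ₂/2)/tan(π/4+φ₁/2)] = -0.1440, Δλ = -0.7077 → C = 258.50°
d = R·|Δφ| / |cos C| = 3439·0.08988 / 0.19939 = 1550 nmi

1550 nmi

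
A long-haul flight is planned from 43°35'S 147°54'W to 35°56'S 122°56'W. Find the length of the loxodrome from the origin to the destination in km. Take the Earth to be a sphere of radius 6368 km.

2293 km

Δψ = ln[tan(π/4+φ₂/2)/tan(π/4+φ₁/2)] = +0.1740;  Δφ = +0.1335 rad,  Δλ = +0.4358 rad
q = Δφ/Δψ = 0.7674
d = R·√(Δφ² + q²Δλ²) = 6368·0.36006 = 2293 km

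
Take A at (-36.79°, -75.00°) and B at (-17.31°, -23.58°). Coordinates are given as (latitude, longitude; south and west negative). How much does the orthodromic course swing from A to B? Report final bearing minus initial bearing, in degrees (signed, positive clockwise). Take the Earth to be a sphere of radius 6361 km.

Initial bearing θ₁ = atan2(sin Δλ cos φ₂, cos φ₁ sin φ₂ − sin φ₁ cos φ₂ cos Δλ) = 81.00°
Final bearing θ₂ = (initial bearing from the destination back to the start) + 180° = 55.94°
Δθ = θ₂ − θ₁ = -25.1°

-25.1°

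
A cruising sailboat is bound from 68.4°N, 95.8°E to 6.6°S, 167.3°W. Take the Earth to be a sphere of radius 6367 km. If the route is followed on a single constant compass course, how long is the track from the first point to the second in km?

11521 km

Rhumb course C = atan2(Δλ, Δψ) with Δψ = ln[tan(π/4+φ₂/2)/tan(π/4+φ₁/2)] = -1.7722, Δλ = +1.6912 → C = 136.34°
d = R·|Δφ| / |cos C| = 6367·1.30900 / 0.72344 = 11521 km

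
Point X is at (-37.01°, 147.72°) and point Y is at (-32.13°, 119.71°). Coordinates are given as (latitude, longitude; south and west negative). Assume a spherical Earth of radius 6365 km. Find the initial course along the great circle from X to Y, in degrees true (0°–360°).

θ = atan2( sin Δλ·cos φ₂ ,  cos φ₁ sin φ₂ − sin φ₁ cos φ₂ cos Δλ )
  = atan2(-0.3977, +0.0254) = 273.65°

273.6°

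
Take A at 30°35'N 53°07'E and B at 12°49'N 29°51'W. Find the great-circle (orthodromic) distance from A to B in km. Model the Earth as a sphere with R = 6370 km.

8621 km

Haversine: a = sin²(Δφ/2)+cos φ₁ cos φ₂ sin²(Δλ/2) = 0.39217;  σ = 2·atan2(√a,√(1−a))
σ = 77.546° → d = Rσ = 6370·1.35344 = 8621 km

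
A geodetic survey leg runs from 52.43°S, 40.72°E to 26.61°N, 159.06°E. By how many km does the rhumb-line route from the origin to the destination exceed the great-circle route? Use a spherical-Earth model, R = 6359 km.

Great circle: cos σ = sin φ₁ sin φ₂ + cos φ₁ cos φ₂ cos Δλ,  σ = 2.2317 rad → d_gc = 14191.2 km
Rhumb line: Δψ = +1.5605, q = Δφ/Δψ = 0.8840, d_rh = R√(Δφ²+q²Δλ²) = 14552.0 km
Excess = 14552.0 − 14191.2 = 360.8 ≈ 361 km

361 km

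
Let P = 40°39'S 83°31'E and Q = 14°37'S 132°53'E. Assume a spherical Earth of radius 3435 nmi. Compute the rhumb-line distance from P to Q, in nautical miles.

Δψ = ln[tan(π/4+φ₂/2)/tan(π/4+φ₁/2)] = +0.5199;  Δφ = +0.4544 rad,  Δλ = +0.8616 rad
q = Δφ/Δψ = 0.8740
d = R·√(Δφ² + q²Δλ²) = 3435·0.87951 = 3021 nmi

3021 nmi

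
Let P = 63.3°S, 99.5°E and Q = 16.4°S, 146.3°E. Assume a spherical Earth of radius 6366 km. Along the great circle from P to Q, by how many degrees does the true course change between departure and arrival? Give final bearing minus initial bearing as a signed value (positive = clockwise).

-33.6°

At departure: θ₁ = atan2(sin Δλ cos φ₂, cos φ₁ sin φ₂ − sin φ₁ cos φ₂ cos Δλ) = 56.67°
At arrival: θ₂ = atan2(sin Δλ cos φ₁, −cos φ₂ sin φ₁ + sin φ₂ cos φ₁ cos Δλ) = 23.04°
Δθ = θ₂ − θ₁ = -33.6°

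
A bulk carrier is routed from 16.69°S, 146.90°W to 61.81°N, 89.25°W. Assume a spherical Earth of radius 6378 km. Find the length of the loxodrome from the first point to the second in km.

Rhumb course C = atan2(Δλ, Δψ) with Δψ = ln[tan(π/4+φ₂/2)/tan(π/4+φ₁/2)] = +1.6774, Δλ = +1.0062 → C = 30.96°
d = R·|Δφ| / |cos C| = 6378·1.37008 / 0.85756 = 10190 km

10190 km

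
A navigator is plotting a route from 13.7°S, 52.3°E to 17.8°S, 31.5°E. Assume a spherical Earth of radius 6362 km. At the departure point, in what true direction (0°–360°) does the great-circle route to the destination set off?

θ = atan2( sin Δλ·cos φ₂ ,  cos φ₁ sin φ₂ − sin φ₁ cos φ₂ cos Δλ )
  = atan2(-0.3381, -0.0862) = 255.70°

255.7°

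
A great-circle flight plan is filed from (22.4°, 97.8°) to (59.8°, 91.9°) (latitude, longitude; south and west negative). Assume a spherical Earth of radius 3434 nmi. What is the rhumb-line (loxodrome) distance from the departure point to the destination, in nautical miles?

2256 nmi

Δψ = ln[tan(π/4+φ₂/2)/tan(π/4+φ₁/2)] = +0.9087;  Δφ = +0.6528 rad,  Δλ = -0.1030 rad
q = Δφ/Δψ = 0.7183
d = R·√(Δφ² + q²Δλ²) = 3434·0.65693 = 2256 nmi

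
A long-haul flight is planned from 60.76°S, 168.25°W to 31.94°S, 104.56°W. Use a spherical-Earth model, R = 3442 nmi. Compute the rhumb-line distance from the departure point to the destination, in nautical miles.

3081 nmi

Rhumb course C = atan2(Δλ, Δψ) with Δψ = ln[tan(π/4+φ₂/2)/tan(π/4+φ₁/2)] = +0.7550, Δλ = +1.1116 → C = 55.82°
d = R·|Δφ| / |cos C| = 3442·0.50300 / 0.56186 = 3081 nmi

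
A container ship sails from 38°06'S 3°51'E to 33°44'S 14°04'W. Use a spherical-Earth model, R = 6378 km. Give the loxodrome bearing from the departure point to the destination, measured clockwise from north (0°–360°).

286.8°

Meridional parts: M(φ₁)=-0.7202, M(φ₂)=-0.6261 → ΔM = +0.0942;  Δλ = -0.3127 rad
tan C = Δλ / ΔM = -3.3213 → C = 286.76°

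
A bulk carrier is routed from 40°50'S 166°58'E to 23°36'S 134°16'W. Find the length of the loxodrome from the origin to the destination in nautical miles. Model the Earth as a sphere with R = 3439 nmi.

3139 nmi

Δψ = ln[tan(π/4+φ₂/2)/tan(π/4+φ₁/2)] = +0.3579;  Δφ = +0.3008 rad,  Δλ = +1.0257 rad
q = Δφ/Δψ = 0.8403
d = R·√(Δφ² + q²Δλ²) = 3439·0.91283 = 3139 nmi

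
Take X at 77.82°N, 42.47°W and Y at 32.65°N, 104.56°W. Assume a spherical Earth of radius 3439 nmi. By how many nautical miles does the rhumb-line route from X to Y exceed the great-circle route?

Great circle: cos σ = sin φ₁ sin φ₂ + cos φ₁ cos φ₂ cos Δλ,  σ = 0.9141 rad → d_gc = 3143.55 nmi
Rhumb line: Δψ = -1.6343, q = Δφ/Δψ = 0.4824, d_rh = R√(Δφ²+q²Δλ²) = 3253.03 nmi
Excess = 3253.03 − 3143.55 = 109.48 ≈ 109 nmi

109 nmi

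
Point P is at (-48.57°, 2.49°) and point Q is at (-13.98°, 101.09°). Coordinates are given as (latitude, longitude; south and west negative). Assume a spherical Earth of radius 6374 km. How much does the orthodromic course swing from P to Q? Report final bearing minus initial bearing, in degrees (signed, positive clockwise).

-64.6°

At departure: θ₁ = atan2(sin Δλ cos φ₂, cos φ₁ sin φ₂ − sin φ₁ cos φ₂ cos Δλ) = 105.64°
At arrival: θ₂ = atan2(sin Δλ cos φ₁, −cos φ₂ sin φ₁ + sin φ₂ cos φ₁ cos Δλ) = 41.04°
Δθ = θ₂ − θ₁ = -64.6°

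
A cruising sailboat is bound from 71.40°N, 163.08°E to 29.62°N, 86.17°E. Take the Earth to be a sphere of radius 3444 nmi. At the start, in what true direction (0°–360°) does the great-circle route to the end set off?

N = sin Δλ·cos φ₂ = -0.8467;  D = cos φ₁ sin φ₂ − sin φ₁ cos φ₂ cos Δλ = -0.0290
initial course = atan2(N, D) = 268.04°

268.0°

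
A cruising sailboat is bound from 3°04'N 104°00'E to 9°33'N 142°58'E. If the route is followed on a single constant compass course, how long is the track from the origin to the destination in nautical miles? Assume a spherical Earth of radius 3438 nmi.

Rhumb course C = atan2(Δλ, Δψ) with Δψ = ln[tan(π/4+φ₂/2)/tan(π/4+φ₁/2)] = +0.1139, Δλ = +0.6801 → C = 80.49°
d = R·|Δφ| / |cos C| = 3438·0.11316 / 0.16519 = 2355 nmi

2355 nmi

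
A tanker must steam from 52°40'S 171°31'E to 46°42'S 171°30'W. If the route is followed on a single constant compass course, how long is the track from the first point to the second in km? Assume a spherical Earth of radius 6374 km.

Δψ = ln[tan(π/4+φ₂/2)/tan(π/4+φ₁/2)] = +0.1612;  Δφ = +0.1041 rad,  Δλ = +0.2964 rad
q = Δφ/Δψ = 0.6459
d = R·√(Δφ² + q²Δλ²) = 6374·0.21795 = 1389 km

1389 km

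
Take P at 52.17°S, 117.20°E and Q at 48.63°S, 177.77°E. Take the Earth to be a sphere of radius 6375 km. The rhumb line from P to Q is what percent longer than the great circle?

Great circle: σ = 0.6569 rad → d_gc = Rσ = 4187.5 km
Rhumb: Δφ = +0.0618, Δλ = +1.0571, Δψ = +0.0970, q = Δφ/Δψ = 0.6370 → d_rh = R√(Δφ²+q²Δλ²) = 4311.1 km
Excess = (4311.1 − 4187.5) / 4187.5 = 123.6 / 4187.5 = 2.952% ≈ 3.0%

3.0%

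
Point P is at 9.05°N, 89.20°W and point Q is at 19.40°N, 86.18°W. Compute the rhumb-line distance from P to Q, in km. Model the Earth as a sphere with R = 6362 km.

1194 km

Δψ = ln[tan(π/4+φ₂/2)/tan(π/4+φ₁/2)] = +0.1866;  Δφ = +0.1806 rad,  Δλ = +0.0527 rad
q = Δφ/Δψ = 0.9678
d = R·√(Δφ² + q²Δλ²) = 6362·0.18771 = 1194 km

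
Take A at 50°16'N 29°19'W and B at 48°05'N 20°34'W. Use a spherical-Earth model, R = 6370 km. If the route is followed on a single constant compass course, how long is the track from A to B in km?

681 km

Δψ = ln[tan(π/4+φ₂/2)/tan(π/4+φ₁/2)] = -0.0583;  Δφ = -0.0381 rad,  Δλ = +0.1527 rad
q = Δφ/Δψ = 0.6536
d = R·√(Δφ² + q²Δλ²) = 6370·0.10684 = 681 km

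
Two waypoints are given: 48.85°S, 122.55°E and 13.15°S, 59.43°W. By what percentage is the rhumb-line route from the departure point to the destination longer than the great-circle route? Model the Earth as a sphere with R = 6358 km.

Great circle: σ = 2.0591 rad → d_gc = Rσ = 13091.5 km
Rhumb: Δφ = +0.6231, Δλ = +3.1070, Δψ = +0.7483, q = Δφ/Δψ = 0.8327 → d_rh = R√(Δφ²+q²Δλ²) = 16919.8 km
Excess = (16919.8 − 13091.5) / 13091.5 = 3828.3 / 13091.5 = 29.24% ≈ 29.2%

29.2%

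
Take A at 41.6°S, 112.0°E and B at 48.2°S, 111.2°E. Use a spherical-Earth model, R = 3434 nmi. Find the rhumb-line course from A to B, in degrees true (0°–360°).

184.9°

Meridional parts: M(φ₁)=-0.7998, M(φ₂)=-0.9627 → ΔM = -0.1629;  Δλ = -0.0140 rad
tan C = Δλ / ΔM = +0.0857 → C = 184.90°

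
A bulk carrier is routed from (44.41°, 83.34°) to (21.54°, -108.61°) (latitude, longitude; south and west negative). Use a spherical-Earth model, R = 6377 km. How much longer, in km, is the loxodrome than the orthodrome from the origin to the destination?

3111 km

Great circle: cos σ = sin φ₁ sin φ₂ + cos φ₁ cos φ₂ cos Δλ,  σ = 1.9748 rad → d_gc = 12593.5 km
Rhumb line: Δψ = -0.4818, q = Δφ/Δψ = 0.8285, d_rh = R√(Δφ²+q²Δλ²) = 15704.6 km
Excess = 15704.6 − 12593.5 = 3111.1 ≈ 3111 km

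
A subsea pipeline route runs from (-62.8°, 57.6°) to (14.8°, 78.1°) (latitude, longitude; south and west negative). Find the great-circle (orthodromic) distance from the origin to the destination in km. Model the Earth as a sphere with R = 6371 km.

cos σ = sin φ₁ sin φ₂ + cos φ₁ cos φ₂ cos Δλ
      = sin(-62.80°)sin(14.80°) + cos(-62.80°)cos(14.80°)cos(20.50°) = 0.1867
σ = 79.237° → d = Rσ = 6371·1.38294 = 8811 km

8811 km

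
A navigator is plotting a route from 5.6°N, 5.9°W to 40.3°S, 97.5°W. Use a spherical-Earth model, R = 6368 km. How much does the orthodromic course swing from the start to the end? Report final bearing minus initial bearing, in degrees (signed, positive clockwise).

At departure: θ₁ = atan2(sin Δλ cos φ₂, cos φ₁ sin φ₂ − sin φ₁ cos φ₂ cos Δλ) = 229.92°
At arrival: θ₂ = atan2(sin Δλ cos φ₁, −cos φ₂ sin φ₁ + sin φ₂ cos φ₁ cos Δλ) = 266.75°
Δθ = θ₂ − θ₁ = +36.8°

+36.8°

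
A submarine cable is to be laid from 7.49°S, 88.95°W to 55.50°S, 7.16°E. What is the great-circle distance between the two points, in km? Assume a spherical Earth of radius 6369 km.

9701 km

Haversine: a = sin²(Δφ/2)+cos φ₁ cos φ₂ sin²(Δλ/2) = 0.47617;  σ = 2·atan2(√a,√(1−a))
σ = 87.269° → d = Rσ = 6369·1.52312 = 9701 km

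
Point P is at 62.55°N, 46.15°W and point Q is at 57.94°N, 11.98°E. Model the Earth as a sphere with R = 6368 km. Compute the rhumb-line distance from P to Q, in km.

Δψ = ln[tan(π/4+φ₂/2)/tan(π/4+φ₁/2)] = -0.1624;  Δφ = -0.0805 rad,  Δλ = +1.0146 rad
q = Δφ/Δψ = 0.4953
d = R·√(Δφ² + q²Δλ²) = 6368·0.50895 = 3241 km

3241 km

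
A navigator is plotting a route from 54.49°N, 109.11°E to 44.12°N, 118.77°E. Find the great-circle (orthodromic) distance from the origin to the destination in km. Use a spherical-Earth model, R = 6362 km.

cos σ = sin φ₁ sin φ₂ + cos φ₁ cos φ₂ cos Δλ
      = sin(54.49°)sin(44.12°) + cos(54.49°)cos(44.12°)cos(9.66°) = 0.9778
σ = 12.108° → d = Rσ = 6362·0.21133 = 1344 km

1344 km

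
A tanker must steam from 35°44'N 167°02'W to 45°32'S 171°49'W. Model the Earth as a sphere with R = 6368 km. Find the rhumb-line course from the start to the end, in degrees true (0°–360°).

Meridional parts: M(φ₁)=+0.6685, M(φ₂)=-0.8946 → ΔM = -1.5631;  Δλ = -0.0835 rad
tan C = Δλ / ΔM = +0.0534 → C = 183.06°

183.1°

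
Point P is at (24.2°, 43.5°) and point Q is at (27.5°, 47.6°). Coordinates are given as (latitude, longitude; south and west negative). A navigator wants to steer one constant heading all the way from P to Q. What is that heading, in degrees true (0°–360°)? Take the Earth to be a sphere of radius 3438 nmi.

48.2°

Meridional parts: M(φ₁)=+0.4355, M(φ₂)=+0.4995 → ΔM = +0.0640;  Δλ = +0.0716 rad
tan C = Δλ / ΔM = +1.1179 → C = 48.19°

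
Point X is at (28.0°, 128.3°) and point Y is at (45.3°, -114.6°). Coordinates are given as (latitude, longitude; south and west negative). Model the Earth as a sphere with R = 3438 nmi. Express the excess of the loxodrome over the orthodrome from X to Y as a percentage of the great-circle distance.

8.8%

Great circle: σ = 1.5200 rad → d_gc = Rσ = 5225.7 nmi
Rhumb: Δφ = +0.3019, Δλ = +2.0438, Δψ = +0.3794, q = Δφ/Δψ = 0.7958 → d_rh = R√(Δφ²+q²Δλ²) = 5687.4 nmi
Excess = (5687.4 − 5225.7) / 5225.7 = 461.7 / 5225.7 = 8.84% ≈ 8.8%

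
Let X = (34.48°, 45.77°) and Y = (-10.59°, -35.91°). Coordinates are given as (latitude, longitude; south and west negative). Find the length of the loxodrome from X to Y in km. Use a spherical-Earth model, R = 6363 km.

9969 km

Δψ = ln[tan(π/4+φ₂/2)/tan(π/4+φ₁/2)] = -0.8277;  Δφ = -0.7866 rad,  Δλ = -1.4256 rad
q = Δφ/Δψ = 0.9504
d = R·√(Δφ² + q²Δλ²) = 6363·1.56666 = 9969 km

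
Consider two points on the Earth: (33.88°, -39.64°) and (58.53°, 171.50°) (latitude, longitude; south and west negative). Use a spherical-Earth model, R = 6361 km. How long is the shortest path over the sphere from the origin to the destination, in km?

9326 km

Haversine: a = sin²(Δφ/2)+cos φ₁ cos φ₂ sin²(Δλ/2) = 0.44775;  σ = 2·atan2(√a,√(1−a))
σ = 84.002° → d = Rσ = 6361·1.46610 = 9326 km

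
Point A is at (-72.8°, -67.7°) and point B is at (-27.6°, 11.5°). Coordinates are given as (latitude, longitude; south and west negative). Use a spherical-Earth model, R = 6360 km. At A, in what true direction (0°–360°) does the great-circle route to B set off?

θ = atan2( sin Δλ·cos φ₂ ,  cos φ₁ sin φ₂ − sin φ₁ cos φ₂ cos Δλ )
  = atan2(+0.8705, +0.0216) = 88.58°

88.6°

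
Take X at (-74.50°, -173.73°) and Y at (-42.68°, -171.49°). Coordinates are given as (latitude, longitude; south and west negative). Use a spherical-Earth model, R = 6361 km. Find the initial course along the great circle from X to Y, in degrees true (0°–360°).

3.1°

N = sin Δλ·cos φ₂ = +0.0287;  D = cos φ₁ sin φ₂ − sin φ₁ cos φ₂ cos Δλ = +0.5267
initial course = atan2(N, D) = 3.12°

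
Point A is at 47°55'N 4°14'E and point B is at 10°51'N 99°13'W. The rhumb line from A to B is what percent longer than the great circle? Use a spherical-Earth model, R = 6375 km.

Great circle: σ = 1.5842 rad → d_gc = Rσ = 10099.2 km
Rhumb: Δφ = -0.6469, Δλ = -1.8055, Δψ = -0.7648, q = Δφ/Δψ = 0.8459 → d_rh = R√(Δφ²+q²Δλ²) = 10574.1 km
Excess = (10574.1 − 10099.2) / 10099.2 = 474.9 / 10099.2 = 4.70% ≈ 4.7%

4.7%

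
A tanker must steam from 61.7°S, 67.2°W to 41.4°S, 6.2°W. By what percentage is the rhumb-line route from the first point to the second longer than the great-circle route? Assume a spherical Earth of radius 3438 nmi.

Great circle: σ = 0.7156 rad → d_gc = Rσ = 2460.3 nmi
Rhumb: Δφ = +0.3543, Δλ = +1.0647, Δψ = +0.5827, q = Δφ/Δψ = 0.6080 → d_rh = R√(Δφ²+q²Δλ²) = 2537.0 nmi
Excess = (2537.0 − 2460.3) / 2460.3 = 76.7 / 2460.3 = 3.12% ≈ 3.1%

3.1%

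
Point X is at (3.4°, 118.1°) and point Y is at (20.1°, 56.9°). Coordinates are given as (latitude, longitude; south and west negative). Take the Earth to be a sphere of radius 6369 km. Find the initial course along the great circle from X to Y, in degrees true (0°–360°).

N = sin Δλ·cos φ₂ = -0.8229;  D = cos φ₁ sin φ₂ − sin φ₁ cos φ₂ cos Δλ = +0.3162
initial course = atan2(N, D) = 291.02°

291.0°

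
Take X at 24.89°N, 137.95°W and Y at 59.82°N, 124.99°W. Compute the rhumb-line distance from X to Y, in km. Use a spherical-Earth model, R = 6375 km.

Δψ = ln[tan(π/4+φ₂/2)/tan(π/4+φ₁/2)] = +0.8619;  Δφ = +0.6096 rad,  Δλ = +0.2262 rad
q = Δφ/Δψ = 0.7073
d = R·√(Δφ² + q²Δλ²) = 6375·0.63029 = 4018 km

4018 km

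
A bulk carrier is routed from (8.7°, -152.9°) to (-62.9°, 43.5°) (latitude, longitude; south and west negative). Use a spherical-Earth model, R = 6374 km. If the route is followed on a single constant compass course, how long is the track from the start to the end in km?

Rhumb course C = atan2(Δλ, Δψ) with Δψ = ln[tan(π/4+φ₂/2)/tan(π/4+φ₁/2)] = -1.5754, Δλ = -2.8554 → C = 241.11°
d = R·|Δφ| / |cos C| = 6374·1.24966 / 0.48308 = 16489 km

16489 km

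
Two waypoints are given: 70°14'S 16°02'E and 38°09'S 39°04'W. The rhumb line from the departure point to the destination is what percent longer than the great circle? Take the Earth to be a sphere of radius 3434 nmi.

2.7%

Great circle: σ = 0.7474 rad → d_gc = Rσ = 2566.4 nmi
Rhumb: Δφ = +0.5600, Δλ = -0.9617, Δψ = +1.0261, q = Δφ/Δψ = 0.5457 → d_rh = R√(Δφ²+q²Δλ²) = 2635.4 nmi
Excess = (2635.4 − 2566.4) / 2566.4 = 69.0 / 2566.4 = 2.69% ≈ 2.7%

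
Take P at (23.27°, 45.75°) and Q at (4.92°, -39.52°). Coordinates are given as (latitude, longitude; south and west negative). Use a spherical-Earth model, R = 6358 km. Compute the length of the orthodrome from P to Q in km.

cos σ = sin φ₁ sin φ₂ + cos φ₁ cos φ₂ cos Δλ
      = sin(23.27°)sin(4.92°) + cos(23.27°)cos(4.92°)cos(-85.27°) = 0.1094
σ = 83.722° → d = Rσ = 6358·1.46122 = 9290 km

9290 km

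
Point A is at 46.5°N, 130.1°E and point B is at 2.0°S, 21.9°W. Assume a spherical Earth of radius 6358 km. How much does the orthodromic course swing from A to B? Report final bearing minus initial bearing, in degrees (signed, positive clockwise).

At departure: θ₁ = atan2(sin Δλ cos φ₂, cos φ₁ sin φ₂ − sin φ₁ cos φ₂ cos Δλ) = 322.71°
At arrival: θ₂ = atan2(sin Δλ cos φ₁, −cos φ₂ sin φ₁ + sin φ₂ cos φ₁ cos Δλ) = 204.67°
Δθ = θ₂ − θ₁ = -118.0°

-118.0°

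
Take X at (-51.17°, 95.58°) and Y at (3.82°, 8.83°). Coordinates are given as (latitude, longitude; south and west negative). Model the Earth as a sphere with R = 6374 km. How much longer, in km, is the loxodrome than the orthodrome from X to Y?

232 km

Great circle: cos σ = sin φ₁ sin φ₂ + cos φ₁ cos φ₂ cos Δλ,  σ = 1.5872 rad → d_gc = 10117.0 km
Rhumb line: Δψ = +1.1096, q = Δφ/Δψ = 0.8650, d_rh = R√(Δφ²+q²Δλ²) = 10349.3 km
Excess = 10349.3 − 10117.0 = 232.3 ≈ 232 km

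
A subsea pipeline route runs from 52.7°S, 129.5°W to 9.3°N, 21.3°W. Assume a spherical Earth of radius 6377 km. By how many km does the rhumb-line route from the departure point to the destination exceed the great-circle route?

445 km

Great circle: cos σ = sin φ₁ sin φ₂ + cos φ₁ cos φ₂ cos Δλ,  σ = 1.8916 rad → d_gc = 12062.8 km
Rhumb line: Δψ = +1.2492, q = Δφ/Δψ = 0.8662, d_rh = R√(Δφ²+q²Δλ²) = 12507.6 km
Excess = 12507.6 − 12062.8 = 444.8 ≈ 445 km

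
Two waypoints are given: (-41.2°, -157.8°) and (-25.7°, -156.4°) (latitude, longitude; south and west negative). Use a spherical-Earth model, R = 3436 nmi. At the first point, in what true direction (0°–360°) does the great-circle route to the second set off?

θ = atan2( sin Δλ·cos φ₂ ,  cos φ₁ sin φ₂ − sin φ₁ cos φ₂ cos Δλ )
  = atan2(+0.0220, +0.2671) = 4.71°

4.7°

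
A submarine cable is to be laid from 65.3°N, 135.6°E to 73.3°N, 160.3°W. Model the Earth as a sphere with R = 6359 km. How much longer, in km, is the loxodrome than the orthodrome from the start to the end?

120 km

Great circle: cos σ = sin φ₁ sin φ₂ + cos φ₁ cos φ₂ cos Δλ,  σ = 0.3959 rad → d_gc = 2517.7 km
Rhumb line: Δψ = +0.3999, q = Δφ/Δψ = 0.3491, d_rh = R√(Δφ²+q²Δλ²) = 2637.6 km
Excess = 2637.6 − 2517.7 = 119.9 ≈ 120 km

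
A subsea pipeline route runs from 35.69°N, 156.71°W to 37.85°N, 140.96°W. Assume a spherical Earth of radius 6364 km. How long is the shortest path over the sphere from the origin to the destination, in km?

1420 km

Haversine: a = sin²(Δφ/2)+cos φ₁ cos φ₂ sin²(Δλ/2) = 0.01239;  σ = 2·atan2(√a,√(1−a))
σ = 12.784° → d = Rσ = 6364·0.22312 = 1420 km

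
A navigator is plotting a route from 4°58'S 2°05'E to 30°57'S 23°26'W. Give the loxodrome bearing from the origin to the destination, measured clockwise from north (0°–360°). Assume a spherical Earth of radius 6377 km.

Meridional parts: M(φ₁)=-0.0868, M(φ₂)=-0.5685 → ΔM = -0.4818;  Δλ = -0.4453 rad
tan C = Δλ / ΔM = +0.9244 → C = 222.75°

222.8°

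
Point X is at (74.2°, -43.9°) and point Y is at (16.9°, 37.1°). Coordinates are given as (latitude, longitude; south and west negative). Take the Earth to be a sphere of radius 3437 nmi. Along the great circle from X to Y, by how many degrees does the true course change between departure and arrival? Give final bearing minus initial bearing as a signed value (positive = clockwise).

At departure: θ₁ = atan2(sin Δλ cos φ₂, cos φ₁ sin φ₂ − sin φ₁ cos φ₂ cos Δλ) = 93.93°
At arrival: θ₂ = atan2(sin Δλ cos φ₁, −cos φ₂ sin φ₁ + sin φ₂ cos φ₁ cos Δλ) = 163.51°
Δθ = θ₂ − θ₁ = +69.6°

+69.6°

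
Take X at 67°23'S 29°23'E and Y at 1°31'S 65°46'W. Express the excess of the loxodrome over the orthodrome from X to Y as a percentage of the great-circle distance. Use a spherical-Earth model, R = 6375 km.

5.4%

Great circle: σ = 1.5809 rad → d_gc = Rσ = 10078.1 km
Rhumb: Δφ = +1.1496, Δλ = -1.6607, Δψ = +1.5831, q = Δφ/Δψ = 0.7262 → d_rh = R√(Δφ²+q²Δλ²) = 10621.2 km
Excess = (10621.2 − 10078.1) / 10078.1 = 543.1 / 10078.1 = 5.39% ≈ 5.4%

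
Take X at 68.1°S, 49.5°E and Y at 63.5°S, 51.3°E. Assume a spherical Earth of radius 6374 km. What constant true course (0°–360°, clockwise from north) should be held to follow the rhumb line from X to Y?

Meridional parts: M(φ₁)=-1.6426, M(φ₂)=-1.4462 → ΔM = +0.1964;  Δλ = +0.0314 rad
tan C = Δλ / ΔM = +0.1599 → C = 9.09°

9.1°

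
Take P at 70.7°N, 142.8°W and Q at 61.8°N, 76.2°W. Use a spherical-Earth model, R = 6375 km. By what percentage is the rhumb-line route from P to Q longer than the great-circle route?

5.0%

Great circle: σ = 0.4650 rad → d_gc = Rσ = 2964.6 km
Rhumb: Δφ = -0.1553, Δλ = +1.1624, Δψ = -0.3902, q = Δφ/Δψ = 0.3981 → d_rh = R√(Δφ²+q²Δλ²) = 3111.9 km
Excess = (3111.9 − 2964.6) / 2964.6 = 147.3 / 2964.6 = 4.97% ≈ 5.0%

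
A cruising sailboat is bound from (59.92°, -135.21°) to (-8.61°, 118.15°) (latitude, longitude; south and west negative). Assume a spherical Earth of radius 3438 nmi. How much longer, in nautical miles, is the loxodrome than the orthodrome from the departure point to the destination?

303 nmi

Great circle: cos σ = sin φ₁ sin φ₂ + cos φ₁ cos φ₂ cos Δλ,  σ = 1.8457 rad → d_gc = 6345.5 nmi
Rhumb line: Δψ = -1.4650, q = Δφ/Δψ = 0.8164, d_rh = R√(Δφ²+q²Δλ²) = 6648.4 nmi
Excess = 6648.4 − 6345.5 = 302.9 ≈ 303 nmi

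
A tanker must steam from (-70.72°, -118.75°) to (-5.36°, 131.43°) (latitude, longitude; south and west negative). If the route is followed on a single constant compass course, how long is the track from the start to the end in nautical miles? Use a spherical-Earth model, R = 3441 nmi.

Rhumb course C = atan2(Δλ, Δψ) with Δψ = ln[tan(π/4+φ₂/2)/tan(π/4+φ₁/2)] = +1.6791, Δλ = -1.9167 → C = 311.22°
d = R·|Δφ| / |cos C| = 3441·1.14075 / 0.65895 = 5957 nmi

5957 nmi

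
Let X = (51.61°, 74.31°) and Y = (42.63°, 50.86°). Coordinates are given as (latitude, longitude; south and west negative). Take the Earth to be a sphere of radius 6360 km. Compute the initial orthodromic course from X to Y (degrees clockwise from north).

249.7°

N = sin Δλ·cos φ₂ = -0.2928;  D = cos φ₁ sin φ₂ − sin φ₁ cos φ₂ cos Δλ = -0.1085
initial course = atan2(N, D) = 249.67°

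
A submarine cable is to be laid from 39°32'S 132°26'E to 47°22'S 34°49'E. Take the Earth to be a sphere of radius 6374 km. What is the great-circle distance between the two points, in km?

Haversine: a = sin²(Δφ/2)+cos φ₁ cos φ₂ sin²(Δλ/2) = 0.30047;  σ = 2·atan2(√a,√(1−a))
σ = 66.481° → d = Rσ = 6374·1.16031 = 7396 km

7396 km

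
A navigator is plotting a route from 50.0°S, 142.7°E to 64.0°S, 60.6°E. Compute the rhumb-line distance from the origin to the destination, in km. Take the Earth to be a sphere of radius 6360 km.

5133 km

Δψ = ln[tan(π/4+φ₂/2)/tan(π/4+φ₁/2)] = -0.4552;  Δφ = -0.2443 rad,  Δλ = -1.4329 rad
q = Δφ/Δψ = 0.5368
d = R·√(Δφ² + q²Δλ²) = 6360·0.80701 = 5133 km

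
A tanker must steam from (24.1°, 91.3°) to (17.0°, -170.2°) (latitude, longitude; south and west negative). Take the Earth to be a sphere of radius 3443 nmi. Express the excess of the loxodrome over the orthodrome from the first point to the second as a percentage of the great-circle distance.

2.1%

Great circle: σ = 1.5804 rad → d_gc = Rσ = 5441.5 nmi
Rhumb: Δφ = -0.1239, Δλ = +1.7191, Δψ = -0.1324, q = Δφ/Δψ = 0.9356 → d_rh = R√(Δφ²+q²Δλ²) = 5554.2 nmi
Excess = (5554.2 − 5441.5) / 5441.5 = 112.7 / 5441.5 = 2.07% ≈ 2.1%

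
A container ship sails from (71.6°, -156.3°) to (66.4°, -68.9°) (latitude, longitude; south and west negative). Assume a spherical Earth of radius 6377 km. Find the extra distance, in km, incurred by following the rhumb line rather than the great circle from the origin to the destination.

297 km

Great circle: cos σ = sin φ₁ sin φ₂ + cos φ₁ cos φ₂ cos Δλ,  σ = 0.5048 rad → d_gc = 3219.4 km
Rhumb line: Δψ = -0.2545, q = Δφ/Δψ = 0.3566, d_rh = R√(Δφ²+q²Δλ²) = 3516.5 km
Excess = 3516.5 − 3219.4 = 297.1 ≈ 297 km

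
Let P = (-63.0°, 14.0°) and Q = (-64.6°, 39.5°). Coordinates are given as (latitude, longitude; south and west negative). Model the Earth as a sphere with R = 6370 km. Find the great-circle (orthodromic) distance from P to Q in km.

Haversine: a = sin²(Δφ/2)+cos φ₁ cos φ₂ sin²(Δλ/2) = 0.00968;  σ = 2·atan2(√a,√(1−a))
σ = 11.292° → d = Rσ = 6370·0.19709 = 1255 km

1255 km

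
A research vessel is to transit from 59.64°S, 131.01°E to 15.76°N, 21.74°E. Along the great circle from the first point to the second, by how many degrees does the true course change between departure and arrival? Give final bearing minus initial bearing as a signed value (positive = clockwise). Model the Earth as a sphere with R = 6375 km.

+67.3°

Initial bearing θ₁ = atan2(sin Δλ cos φ₂, cos φ₁ sin φ₂ − sin φ₁ cos φ₂ cos Δλ) = 261.44°
Final bearing θ₂ = (initial bearing from the destination back to the start) + 180° = 328.71°
Δθ = θ₂ − θ₁ = +67.3°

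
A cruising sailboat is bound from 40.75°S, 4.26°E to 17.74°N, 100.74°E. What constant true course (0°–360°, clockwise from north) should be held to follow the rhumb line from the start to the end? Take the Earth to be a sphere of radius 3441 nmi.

57.0°

Δψ = ln[tan(π/4+φ₂/2)/tan(π/4+φ₁/2)] = +1.0948
Δλ = +1.6839 rad (taken the short way round)
course = atan2(Δλ, Δψ) = 56.97°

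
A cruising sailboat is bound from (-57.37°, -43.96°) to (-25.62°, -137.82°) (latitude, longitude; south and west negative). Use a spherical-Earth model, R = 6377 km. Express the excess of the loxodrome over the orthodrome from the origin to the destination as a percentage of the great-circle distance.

6.1%

Great circle: σ = 1.2330 rad → d_gc = Rσ = 7862.7 km
Rhumb: Δφ = +0.5541, Δλ = -1.6382, Δψ = +0.7657, q = Δφ/Δψ = 0.7237 → d_rh = R√(Δφ²+q²Δλ²) = 8345.0 km
Excess = (8345.0 − 7862.7) / 7862.7 = 482.3 / 7862.7 = 6.13% ≈ 6.1%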